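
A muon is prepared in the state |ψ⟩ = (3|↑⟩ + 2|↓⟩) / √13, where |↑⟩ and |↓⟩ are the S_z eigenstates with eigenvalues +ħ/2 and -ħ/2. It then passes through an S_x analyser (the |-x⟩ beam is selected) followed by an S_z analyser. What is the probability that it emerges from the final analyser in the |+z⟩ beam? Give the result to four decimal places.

0.0192

First analyser (S_x): P(|-x⟩) = |⟨-x|ψ⟩|² = 1/26.
After stage 1 the state is |-x⟩; P(|+z⟩) = |⟨+z|-x⟩|² = 1/2.
Joint probability = 1/26 × 1/2 = 0.0192.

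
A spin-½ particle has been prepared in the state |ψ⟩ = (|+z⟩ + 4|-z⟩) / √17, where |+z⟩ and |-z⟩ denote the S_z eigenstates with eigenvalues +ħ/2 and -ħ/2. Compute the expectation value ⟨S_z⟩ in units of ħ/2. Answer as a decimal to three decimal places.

-0.882

⟨σ_z⟩ = |a|² - |b|² divided by |a|²+|b|², with a, b the |+z⟩, |-z⟩ amplitudes.
= (1 - 16)/17 = -15/17.
⟨S_z⟩ = (ħ/2)·⟨σ_z⟩.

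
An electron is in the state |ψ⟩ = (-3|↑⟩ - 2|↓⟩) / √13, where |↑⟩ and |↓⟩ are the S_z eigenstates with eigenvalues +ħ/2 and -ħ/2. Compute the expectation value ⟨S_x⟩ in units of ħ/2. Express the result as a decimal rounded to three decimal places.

⟨σ_x⟩ = 2 Re(a* b)/(|a|²+|b|²) with a = -3, b = -2.
a* b = 6, so ⟨σ_x⟩ = 12/13.
⟨S_x⟩ = (ħ/2)·⟨σ_x⟩.

0.923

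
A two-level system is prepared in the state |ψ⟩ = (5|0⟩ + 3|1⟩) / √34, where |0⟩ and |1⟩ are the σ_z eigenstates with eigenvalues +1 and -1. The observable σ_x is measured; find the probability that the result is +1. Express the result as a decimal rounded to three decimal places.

0.941

|+x⟩ = (|0⟩ + |1⟩)/√2, so ⟨+x|ψ⟩ = (8) / (√2·√34).
P = |8|² / 68 = 64/68.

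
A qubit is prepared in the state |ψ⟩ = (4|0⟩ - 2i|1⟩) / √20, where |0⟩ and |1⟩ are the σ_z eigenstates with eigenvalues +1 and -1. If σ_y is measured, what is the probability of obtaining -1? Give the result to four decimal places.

|-y⟩ = (|0⟩ - i|1⟩)/√2, so ⟨-y|ψ⟩ = (6) / (√2·√20).
P = |6|² / 40 = 36/40.

0.9000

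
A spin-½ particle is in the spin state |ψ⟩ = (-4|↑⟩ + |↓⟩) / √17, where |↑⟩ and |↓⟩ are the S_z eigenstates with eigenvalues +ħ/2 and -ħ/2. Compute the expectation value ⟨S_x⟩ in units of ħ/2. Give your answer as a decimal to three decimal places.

-0.471

⟨σ_x⟩ = 2 Re(a* b)/(|a|²+|b|²) with a = -4, b = 1.
a* b = -4, so ⟨σ_x⟩ = -8/17.
⟨S_x⟩ = (ħ/2)·⟨σ_x⟩.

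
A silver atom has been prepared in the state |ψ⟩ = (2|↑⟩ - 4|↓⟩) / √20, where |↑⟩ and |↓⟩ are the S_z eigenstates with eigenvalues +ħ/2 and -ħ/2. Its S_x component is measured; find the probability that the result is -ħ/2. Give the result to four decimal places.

|-x⟩ = (|↑⟩ - |↓⟩)/√2, so ⟨-x|ψ⟩ = (6) / (√2·√20).
P = |6|² / 40 = 36/40.

0.9000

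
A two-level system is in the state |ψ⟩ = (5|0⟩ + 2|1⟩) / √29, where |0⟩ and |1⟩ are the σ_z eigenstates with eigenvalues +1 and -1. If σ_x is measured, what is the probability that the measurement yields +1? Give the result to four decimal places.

|+x⟩ = (|0⟩ + |1⟩)/√2, so ⟨+x|ψ⟩ = (7) / (√2·√29).
P = |7|² / 58 = 49/58.

0.8448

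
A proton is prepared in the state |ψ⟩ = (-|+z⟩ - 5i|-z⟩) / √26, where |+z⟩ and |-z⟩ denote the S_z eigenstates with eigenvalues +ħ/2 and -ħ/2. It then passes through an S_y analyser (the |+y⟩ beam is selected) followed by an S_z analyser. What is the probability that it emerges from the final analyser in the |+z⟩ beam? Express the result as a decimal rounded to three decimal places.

0.346

First analyser (S_y): P(|+y⟩) = |⟨+y|ψ⟩|² = 36/52.
After stage 1 the state is |+y⟩; P(|+z⟩) = |⟨+z|+y⟩|² = 1/2.
Joint probability = 36/52 × 1/2 = 0.346.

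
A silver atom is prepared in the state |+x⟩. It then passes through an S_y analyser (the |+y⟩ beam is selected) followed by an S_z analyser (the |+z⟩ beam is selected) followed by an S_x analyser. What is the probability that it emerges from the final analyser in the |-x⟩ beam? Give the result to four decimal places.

First analyser (S_y): from |+x⟩, P(|+y⟩) = 1/2.
After stage 1 the state is |+y⟩; P(|+z⟩) = |⟨+z|+y⟩|² = 1/2.
After stage 2 the state is |+z⟩; P(|-x⟩) = |⟨-x|+z⟩|² = 1/2.
Joint probability = 1/2 × 1/2 × 1/2 = 0.1250.

0.1250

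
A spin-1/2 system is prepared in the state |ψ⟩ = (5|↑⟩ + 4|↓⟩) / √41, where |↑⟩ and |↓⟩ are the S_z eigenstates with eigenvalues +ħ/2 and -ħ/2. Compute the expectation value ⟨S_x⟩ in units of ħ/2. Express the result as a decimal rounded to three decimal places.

⟨σ_x⟩ = 2 Re(a* b)/(|a|²+|b|²) with a = 5, b = 4.
a* b = 20, so ⟨σ_x⟩ = 40/41.
⟨S_x⟩ = (ħ/2)·⟨σ_x⟩.

0.976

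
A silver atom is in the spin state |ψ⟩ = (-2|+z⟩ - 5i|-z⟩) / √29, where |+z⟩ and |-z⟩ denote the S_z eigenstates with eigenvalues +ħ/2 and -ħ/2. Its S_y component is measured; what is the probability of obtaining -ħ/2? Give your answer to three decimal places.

|-y⟩ = (|+z⟩ - i|-z⟩)/√2, so ⟨-y|ψ⟩ = (3) / (√2·√29).
P = |3|² / 58 = 9/58.

0.155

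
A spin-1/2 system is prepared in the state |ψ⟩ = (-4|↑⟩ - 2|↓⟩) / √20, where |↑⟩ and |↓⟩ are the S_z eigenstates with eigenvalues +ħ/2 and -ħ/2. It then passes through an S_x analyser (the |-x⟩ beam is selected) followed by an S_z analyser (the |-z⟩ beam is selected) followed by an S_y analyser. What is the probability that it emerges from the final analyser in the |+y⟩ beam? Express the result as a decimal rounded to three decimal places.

0.025

First analyser (S_x): P(|-x⟩) = |⟨-x|ψ⟩|² = 4/40.
After stage 1 the state is |-x⟩; P(|-z⟩) = |⟨-z|-x⟩|² = 1/2.
After stage 2 the state is |-z⟩; P(|+y⟩) = |⟨+y|-z⟩|² = 1/2.
Joint probability = 4/40 × 1/2 × 1/2 = 0.025.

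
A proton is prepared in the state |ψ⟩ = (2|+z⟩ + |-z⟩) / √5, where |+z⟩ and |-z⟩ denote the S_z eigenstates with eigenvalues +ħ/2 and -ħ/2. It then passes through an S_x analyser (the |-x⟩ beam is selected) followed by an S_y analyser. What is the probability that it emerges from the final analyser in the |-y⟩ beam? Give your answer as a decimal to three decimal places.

First analyser (S_x): P(|-x⟩) = |⟨-x|ψ⟩|² = 1/10.
After stage 1 the state is |-x⟩; P(|-y⟩) = |⟨-y|-x⟩|² = 1/2.
Joint probability = 1/10 × 1/2 = 0.050.

0.050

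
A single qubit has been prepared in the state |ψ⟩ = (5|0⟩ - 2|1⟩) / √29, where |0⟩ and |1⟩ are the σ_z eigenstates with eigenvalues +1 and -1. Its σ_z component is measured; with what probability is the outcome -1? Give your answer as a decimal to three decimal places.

The -1 outcome corresponds to |1⟩. Its amplitude in |ψ⟩ is -2/√29.
P = |-2|² / 29 = 4/29.

0.138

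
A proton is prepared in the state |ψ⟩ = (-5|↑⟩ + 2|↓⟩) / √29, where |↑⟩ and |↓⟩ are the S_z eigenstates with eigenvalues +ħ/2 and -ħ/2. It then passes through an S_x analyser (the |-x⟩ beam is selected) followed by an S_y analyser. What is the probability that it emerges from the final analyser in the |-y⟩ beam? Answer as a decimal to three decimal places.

First analyser (S_x): P(|-x⟩) = |⟨-x|ψ⟩|² = 49/58.
After stage 1 the state is |-x⟩; P(|-y⟩) = |⟨-y|-x⟩|² = 1/2.
Joint probability = 49/58 × 1/2 = 0.422.

0.422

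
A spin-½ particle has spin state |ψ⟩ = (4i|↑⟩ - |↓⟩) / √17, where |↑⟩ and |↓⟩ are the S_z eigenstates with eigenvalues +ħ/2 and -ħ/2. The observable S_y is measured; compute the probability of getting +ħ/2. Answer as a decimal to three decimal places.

0.735

|+y⟩ = (|↑⟩ + i|↓⟩)/√2, so ⟨+y|ψ⟩ = (5i) / (√2·√17).
P = |5i|² / 34 = 25/34.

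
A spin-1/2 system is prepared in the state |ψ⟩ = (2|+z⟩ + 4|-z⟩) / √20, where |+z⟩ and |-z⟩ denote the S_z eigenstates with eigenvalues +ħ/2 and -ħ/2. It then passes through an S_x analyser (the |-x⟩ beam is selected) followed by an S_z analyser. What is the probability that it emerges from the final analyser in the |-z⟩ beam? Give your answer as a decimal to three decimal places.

0.050

First analyser (S_x): P(|-x⟩) = |⟨-x|ψ⟩|² = 4/40.
After stage 1 the state is |-x⟩; P(|-z⟩) = |⟨-z|-x⟩|² = 1/2.
Joint probability = 4/40 × 1/2 = 0.050.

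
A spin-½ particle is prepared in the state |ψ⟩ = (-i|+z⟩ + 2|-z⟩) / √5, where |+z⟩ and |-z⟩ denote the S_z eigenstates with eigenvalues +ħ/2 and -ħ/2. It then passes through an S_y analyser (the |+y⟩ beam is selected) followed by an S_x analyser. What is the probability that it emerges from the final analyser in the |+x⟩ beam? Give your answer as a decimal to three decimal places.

First analyser (S_y): P(|+y⟩) = |⟨+y|ψ⟩|² = 9/10.
After stage 1 the state is |+y⟩; P(|+x⟩) = |⟨+x|+y⟩|² = 1/2.
Joint probability = 9/10 × 1/2 = 0.450.

0.450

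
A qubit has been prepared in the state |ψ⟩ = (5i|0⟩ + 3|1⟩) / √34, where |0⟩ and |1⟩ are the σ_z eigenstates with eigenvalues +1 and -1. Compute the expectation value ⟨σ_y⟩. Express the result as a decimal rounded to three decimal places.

-0.882

⟨σ_y⟩ = 2 Im(a* b)/(|a|²+|b|²) with a = 5i, b = 3.
a* b = -15i, so ⟨σ_y⟩ = -30/34.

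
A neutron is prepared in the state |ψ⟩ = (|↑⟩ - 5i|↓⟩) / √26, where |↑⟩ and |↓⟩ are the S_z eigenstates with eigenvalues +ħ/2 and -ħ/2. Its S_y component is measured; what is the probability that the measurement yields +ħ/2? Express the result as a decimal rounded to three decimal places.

0.308

|+y⟩ = (|↑⟩ + i|↓⟩)/√2, so ⟨+y|ψ⟩ = (-4) / (√2·√26).
P = |-4|² / 52 = 16/52.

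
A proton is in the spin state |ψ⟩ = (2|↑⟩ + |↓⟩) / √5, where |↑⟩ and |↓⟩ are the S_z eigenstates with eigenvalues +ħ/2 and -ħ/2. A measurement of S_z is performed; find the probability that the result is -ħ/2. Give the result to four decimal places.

The -ħ/2 outcome corresponds to |↓⟩. Its amplitude in |ψ⟩ is 1/√5.
P = |1|² / 5 = 1/5.

0.2000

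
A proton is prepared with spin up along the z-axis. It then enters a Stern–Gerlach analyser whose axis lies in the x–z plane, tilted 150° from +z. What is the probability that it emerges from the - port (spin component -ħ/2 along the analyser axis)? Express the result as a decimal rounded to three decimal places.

0.933

For spin-½, the probability of finding spin-up along an axis at angle θ to the initial spin direction is cos²(θ/2); spin-down is sin²(θ/2).
θ = 150°, so P = sin²(75°) ≈ 0.933.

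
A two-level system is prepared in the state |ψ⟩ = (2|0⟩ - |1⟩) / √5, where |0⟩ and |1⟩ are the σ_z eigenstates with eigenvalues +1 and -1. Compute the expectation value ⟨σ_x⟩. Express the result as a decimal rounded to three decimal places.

-0.800

⟨σ_x⟩ = 2 Re(a* b)/(|a|²+|b|²) with a = 2, b = -1.
a* b = -2, so ⟨σ_x⟩ = -4/5.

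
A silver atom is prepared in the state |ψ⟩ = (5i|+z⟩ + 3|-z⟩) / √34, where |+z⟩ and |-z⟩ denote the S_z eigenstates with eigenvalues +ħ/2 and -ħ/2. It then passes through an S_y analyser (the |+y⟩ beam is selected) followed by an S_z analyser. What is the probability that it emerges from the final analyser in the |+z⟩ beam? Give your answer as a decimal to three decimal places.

First analyser (S_y): P(|+y⟩) = |⟨+y|ψ⟩|² = 4/68.
After stage 1 the state is |+y⟩; P(|+z⟩) = |⟨+z|+y⟩|² = 1/2.
Joint probability = 4/68 × 1/2 = 0.029.

0.029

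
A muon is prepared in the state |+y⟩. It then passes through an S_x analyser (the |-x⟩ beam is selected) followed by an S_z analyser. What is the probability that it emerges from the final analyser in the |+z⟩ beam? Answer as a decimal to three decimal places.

First analyser (S_x): from |+y⟩, P(|-x⟩) = 1/2.
After stage 1 the state is |-x⟩; P(|+z⟩) = |⟨+z|-x⟩|² = 1/2.
Joint probability = 1/2 × 1/2 = 0.250.

0.250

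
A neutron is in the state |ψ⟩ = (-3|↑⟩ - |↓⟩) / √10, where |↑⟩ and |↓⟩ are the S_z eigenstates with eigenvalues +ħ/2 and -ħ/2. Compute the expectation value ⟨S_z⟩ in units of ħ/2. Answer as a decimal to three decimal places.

⟨σ_z⟩ = |a|² - |b|² divided by |a|²+|b|², with a, b the |↑⟩, |↓⟩ amplitudes.
= (9 - 1)/10 = 8/10.
⟨S_z⟩ = (ħ/2)·⟨σ_z⟩.

0.800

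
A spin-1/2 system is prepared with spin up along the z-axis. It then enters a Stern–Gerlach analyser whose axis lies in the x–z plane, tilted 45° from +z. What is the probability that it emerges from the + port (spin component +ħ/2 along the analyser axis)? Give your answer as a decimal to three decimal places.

0.854

For spin-½, the probability of finding spin-up along an axis at angle θ to the initial spin direction is cos²(θ/2); spin-down is sin²(θ/2).
θ = 45°, so P = cos²(22.5°) ≈ 0.854.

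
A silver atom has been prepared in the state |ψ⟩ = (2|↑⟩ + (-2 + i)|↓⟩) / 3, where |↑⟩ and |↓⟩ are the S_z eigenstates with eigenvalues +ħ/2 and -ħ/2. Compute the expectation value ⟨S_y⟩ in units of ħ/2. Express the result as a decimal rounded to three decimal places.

0.444

⟨σ_y⟩ = 2 Im(a* b)/(|a|²+|b|²) with a = 2, b = (-2 + i).
a* b = (-4 + 2i), so ⟨σ_y⟩ = 4/9.
⟨S_y⟩ = (ħ/2)·⟨σ_y⟩.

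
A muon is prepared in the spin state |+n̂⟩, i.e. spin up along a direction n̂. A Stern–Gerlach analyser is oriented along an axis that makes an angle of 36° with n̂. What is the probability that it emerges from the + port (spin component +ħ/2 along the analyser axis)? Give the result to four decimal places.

0.9045

For spin-½, the probability of finding spin-up along an axis at angle θ to the initial spin direction is cos²(θ/2); spin-down is sin²(θ/2).
θ = 36°, so P = cos²(18°) ≈ 0.9045.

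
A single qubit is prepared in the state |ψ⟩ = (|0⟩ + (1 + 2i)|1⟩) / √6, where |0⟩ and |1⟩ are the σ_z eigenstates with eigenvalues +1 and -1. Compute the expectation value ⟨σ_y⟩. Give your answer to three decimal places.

0.667

⟨σ_y⟩ = 2 Im(a* b)/(|a|²+|b|²) with a = 1, b = (1 + 2i).
a* b = (1 + 2i), so ⟨σ_y⟩ = 4/6.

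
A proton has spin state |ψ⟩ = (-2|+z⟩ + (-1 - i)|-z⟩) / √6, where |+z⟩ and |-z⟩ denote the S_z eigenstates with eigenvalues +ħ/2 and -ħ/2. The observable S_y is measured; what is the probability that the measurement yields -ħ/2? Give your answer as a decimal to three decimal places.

0.167

|-y⟩ = (|+z⟩ - i|-z⟩)/√2, so ⟨-y|ψ⟩ = (-1 - i) / (√2·√6).
P = |-1 - i|² / 12 = 2/12.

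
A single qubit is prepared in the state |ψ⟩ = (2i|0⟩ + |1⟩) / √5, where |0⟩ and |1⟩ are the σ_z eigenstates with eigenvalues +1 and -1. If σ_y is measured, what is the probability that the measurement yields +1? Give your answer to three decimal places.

|+y⟩ = (|0⟩ + i|1⟩)/√2, so ⟨+y|ψ⟩ = (i) / (√2·√5).
P = |i|² / 10 = 1/10.

0.100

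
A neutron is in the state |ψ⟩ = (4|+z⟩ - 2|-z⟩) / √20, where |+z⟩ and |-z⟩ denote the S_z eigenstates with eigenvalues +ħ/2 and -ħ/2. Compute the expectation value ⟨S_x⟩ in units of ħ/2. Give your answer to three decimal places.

-0.800

⟨σ_x⟩ = 2 Re(a* b)/(|a|²+|b|²) with a = 4, b = -2.
a* b = -8, so ⟨σ_x⟩ = -16/20.
⟨S_x⟩ = (ħ/2)·⟨σ_x⟩.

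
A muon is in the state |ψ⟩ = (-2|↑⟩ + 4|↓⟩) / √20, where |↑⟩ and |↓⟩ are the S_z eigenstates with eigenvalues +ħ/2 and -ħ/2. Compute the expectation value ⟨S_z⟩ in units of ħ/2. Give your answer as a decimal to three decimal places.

⟨σ_z⟩ = |a|² - |b|² divided by |a|²+|b|², with a, b the |↑⟩, |↓⟩ amplitudes.
= (4 - 16)/20 = -12/20.
⟨S_z⟩ = (ħ/2)·⟨σ_z⟩.

-0.600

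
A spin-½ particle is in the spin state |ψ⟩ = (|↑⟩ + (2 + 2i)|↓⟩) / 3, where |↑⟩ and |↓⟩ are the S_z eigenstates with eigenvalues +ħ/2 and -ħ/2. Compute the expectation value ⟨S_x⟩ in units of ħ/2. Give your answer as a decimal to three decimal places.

0.444

⟨σ_x⟩ = 2 Re(a* b)/(|a|²+|b|²) with a = 1, b = (2 + 2i).
a* b = (2 + 2i), so ⟨σ_x⟩ = 4/9.
⟨S_x⟩ = (ħ/2)·⟨σ_x⟩.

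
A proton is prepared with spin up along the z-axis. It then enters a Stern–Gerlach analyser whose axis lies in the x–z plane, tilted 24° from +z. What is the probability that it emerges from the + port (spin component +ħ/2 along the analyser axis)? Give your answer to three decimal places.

0.957

For spin-½, the probability of finding spin-up along an axis at angle θ to the initial spin direction is cos²(θ/2); spin-down is sin²(θ/2).
θ = 24°, so P = cos²(12°) ≈ 0.957.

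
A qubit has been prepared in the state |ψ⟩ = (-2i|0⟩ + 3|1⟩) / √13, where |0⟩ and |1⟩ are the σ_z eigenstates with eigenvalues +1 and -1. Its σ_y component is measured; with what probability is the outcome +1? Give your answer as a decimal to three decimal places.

0.962

|+y⟩ = (|0⟩ + i|1⟩)/√2, so ⟨+y|ψ⟩ = (-5i) / (√2·√13).
P = |-5i|² / 26 = 25/26.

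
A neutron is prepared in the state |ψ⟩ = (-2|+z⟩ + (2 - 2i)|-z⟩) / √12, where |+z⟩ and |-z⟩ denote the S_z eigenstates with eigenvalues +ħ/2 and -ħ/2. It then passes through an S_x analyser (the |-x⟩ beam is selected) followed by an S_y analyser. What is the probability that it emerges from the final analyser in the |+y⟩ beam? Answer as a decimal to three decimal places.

First analyser (S_x): P(|-x⟩) = |⟨-x|ψ⟩|² = 20/24.
After stage 1 the state is |-x⟩; P(|+y⟩) = |⟨+y|-x⟩|² = 1/2.
Joint probability = 20/24 × 1/2 = 0.417.

0.417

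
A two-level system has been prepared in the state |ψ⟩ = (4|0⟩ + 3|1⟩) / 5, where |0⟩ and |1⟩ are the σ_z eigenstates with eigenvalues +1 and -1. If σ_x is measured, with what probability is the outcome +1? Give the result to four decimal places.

0.9800

|+x⟩ = (|0⟩ + |1⟩)/√2, so ⟨+x|ψ⟩ = (7) / (√2·5).
P = |7|² / 50 = 49/50.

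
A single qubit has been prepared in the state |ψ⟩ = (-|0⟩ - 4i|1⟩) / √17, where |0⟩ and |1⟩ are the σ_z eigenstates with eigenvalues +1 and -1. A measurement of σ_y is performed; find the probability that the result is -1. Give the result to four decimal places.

0.2647

|-y⟩ = (|0⟩ - i|1⟩)/√2, so ⟨-y|ψ⟩ = (3) / (√2·√17).
P = |3|² / 34 = 9/34.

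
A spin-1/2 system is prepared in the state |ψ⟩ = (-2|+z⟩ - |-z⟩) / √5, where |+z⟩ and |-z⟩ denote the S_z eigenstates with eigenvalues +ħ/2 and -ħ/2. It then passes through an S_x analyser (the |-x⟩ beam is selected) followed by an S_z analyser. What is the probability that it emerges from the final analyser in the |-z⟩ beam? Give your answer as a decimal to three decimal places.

0.050

First analyser (S_x): P(|-x⟩) = |⟨-x|ψ⟩|² = 1/10.
After stage 1 the state is |-x⟩; P(|-z⟩) = |⟨-z|-x⟩|² = 1/2.
Joint probability = 1/10 × 1/2 = 0.050.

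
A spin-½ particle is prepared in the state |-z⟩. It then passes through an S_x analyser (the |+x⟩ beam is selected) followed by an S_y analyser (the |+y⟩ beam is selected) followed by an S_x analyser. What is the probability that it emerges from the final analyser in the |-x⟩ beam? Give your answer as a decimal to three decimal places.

0.125

First analyser (S_x): from |-z⟩, P(|+x⟩) = 1/2.
After stage 1 the state is |+x⟩; P(|+y⟩) = |⟨+y|+x⟩|² = 1/2.
After stage 2 the state is |+y⟩; P(|-x⟩) = |⟨-x|+y⟩|² = 1/2.
Joint probability = 1/2 × 1/2 × 1/2 = 0.125.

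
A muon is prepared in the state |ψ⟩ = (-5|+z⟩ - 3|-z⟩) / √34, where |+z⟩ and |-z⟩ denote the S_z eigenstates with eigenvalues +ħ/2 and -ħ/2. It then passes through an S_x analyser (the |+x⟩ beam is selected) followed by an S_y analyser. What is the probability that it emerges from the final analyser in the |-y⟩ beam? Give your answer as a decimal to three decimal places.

First analyser (S_x): P(|+x⟩) = |⟨+x|ψ⟩|² = 64/68.
After stage 1 the state is |+x⟩; P(|-y⟩) = |⟨-y|+x⟩|² = 1/2.
Joint probability = 64/68 × 1/2 = 0.471.

0.471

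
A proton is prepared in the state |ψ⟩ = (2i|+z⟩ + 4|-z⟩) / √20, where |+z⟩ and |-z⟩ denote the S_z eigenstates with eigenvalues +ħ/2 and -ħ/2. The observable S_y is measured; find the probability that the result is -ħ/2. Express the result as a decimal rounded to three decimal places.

|-y⟩ = (|+z⟩ - i|-z⟩)/√2, so ⟨-y|ψ⟩ = (6i) / (√2·√20).
P = |6i|² / 40 = 36/40.

0.900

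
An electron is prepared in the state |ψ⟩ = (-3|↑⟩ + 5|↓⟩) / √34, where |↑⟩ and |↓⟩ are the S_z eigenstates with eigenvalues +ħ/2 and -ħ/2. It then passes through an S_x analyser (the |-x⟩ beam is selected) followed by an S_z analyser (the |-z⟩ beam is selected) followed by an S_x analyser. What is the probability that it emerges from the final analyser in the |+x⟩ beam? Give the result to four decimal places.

0.2353

First analyser (S_x): P(|-x⟩) = |⟨-x|ψ⟩|² = 64/68.
After stage 1 the state is |-x⟩; P(|-z⟩) = |⟨-z|-x⟩|² = 1/2.
After stage 2 the state is |-z⟩; P(|+x⟩) = |⟨+x|-z⟩|² = 1/2.
Joint probability = 64/68 × 1/2 × 1/2 = 0.2353.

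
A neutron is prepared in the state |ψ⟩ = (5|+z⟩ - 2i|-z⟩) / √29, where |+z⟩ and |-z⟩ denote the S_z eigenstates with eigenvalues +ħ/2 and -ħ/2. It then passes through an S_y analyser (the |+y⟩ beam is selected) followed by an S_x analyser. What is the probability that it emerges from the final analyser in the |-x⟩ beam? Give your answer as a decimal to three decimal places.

0.078

First analyser (S_y): P(|+y⟩) = |⟨+y|ψ⟩|² = 9/58.
After stage 1 the state is |+y⟩; P(|-x⟩) = |⟨-x|+y⟩|² = 1/2.
Joint probability = 9/58 × 1/2 = 0.078.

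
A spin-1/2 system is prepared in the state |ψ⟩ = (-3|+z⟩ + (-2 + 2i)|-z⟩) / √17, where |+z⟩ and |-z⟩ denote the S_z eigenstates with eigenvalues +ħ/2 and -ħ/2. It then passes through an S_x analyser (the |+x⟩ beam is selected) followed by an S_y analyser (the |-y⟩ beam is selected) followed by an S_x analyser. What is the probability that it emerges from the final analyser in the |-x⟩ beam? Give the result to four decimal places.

0.2132

First analyser (S_x): P(|+x⟩) = |⟨+x|ψ⟩|² = 29/34.
After stage 1 the state is |+x⟩; P(|-y⟩) = |⟨-y|+x⟩|² = 1/2.
After stage 2 the state is |-y⟩; P(|-x⟩) = |⟨-x|-y⟩|² = 1/2.
Joint probability = 29/34 × 1/2 × 1/2 = 0.2132.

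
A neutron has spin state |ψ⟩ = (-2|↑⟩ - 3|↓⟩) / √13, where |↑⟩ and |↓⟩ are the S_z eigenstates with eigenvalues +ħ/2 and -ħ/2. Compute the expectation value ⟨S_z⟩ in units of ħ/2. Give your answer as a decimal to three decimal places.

-0.385

⟨σ_z⟩ = |a|² - |b|² divided by |a|²+|b|², with a, b the |↑⟩, |↓⟩ amplitudes.
= (4 - 9)/13 = -5/13.
⟨S_z⟩ = (ħ/2)·⟨σ_z⟩.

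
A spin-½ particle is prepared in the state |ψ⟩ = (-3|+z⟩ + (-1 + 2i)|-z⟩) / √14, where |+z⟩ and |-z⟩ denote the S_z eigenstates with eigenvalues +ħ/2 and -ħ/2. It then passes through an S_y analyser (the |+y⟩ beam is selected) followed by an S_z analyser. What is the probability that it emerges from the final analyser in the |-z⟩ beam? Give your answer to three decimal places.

First analyser (S_y): P(|+y⟩) = |⟨+y|ψ⟩|² = 2/28.
After stage 1 the state is |+y⟩; P(|-z⟩) = |⟨-z|+y⟩|² = 1/2.
Joint probability = 2/28 × 1/2 = 0.036.

0.036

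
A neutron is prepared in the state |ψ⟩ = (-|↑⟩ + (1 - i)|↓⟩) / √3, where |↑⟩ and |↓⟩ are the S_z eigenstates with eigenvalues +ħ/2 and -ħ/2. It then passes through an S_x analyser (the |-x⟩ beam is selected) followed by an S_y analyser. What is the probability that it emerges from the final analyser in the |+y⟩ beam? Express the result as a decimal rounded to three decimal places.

0.417

First analyser (S_x): P(|-x⟩) = |⟨-x|ψ⟩|² = 5/6.
After stage 1 the state is |-x⟩; P(|+y⟩) = |⟨+y|-x⟩|² = 1/2.
Joint probability = 5/6 × 1/2 = 0.417.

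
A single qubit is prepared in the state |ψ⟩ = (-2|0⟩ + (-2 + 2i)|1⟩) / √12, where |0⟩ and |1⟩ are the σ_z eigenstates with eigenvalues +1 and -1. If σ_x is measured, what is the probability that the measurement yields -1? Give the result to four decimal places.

0.1667

|-x⟩ = (|0⟩ - |1⟩)/√2, so ⟨-x|ψ⟩ = (-2i) / (√2·√12).
P = |-2i|² / 24 = 4/24.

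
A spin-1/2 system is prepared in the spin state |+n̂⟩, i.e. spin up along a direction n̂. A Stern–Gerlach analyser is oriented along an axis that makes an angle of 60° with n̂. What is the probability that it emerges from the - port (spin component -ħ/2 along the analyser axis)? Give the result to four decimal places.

For spin-½, the probability of finding spin-up along an axis at angle θ to the initial spin direction is cos²(θ/2); spin-down is sin²(θ/2).
θ = 60°, so P = sin²(30°) ≈ 0.2500.

0.2500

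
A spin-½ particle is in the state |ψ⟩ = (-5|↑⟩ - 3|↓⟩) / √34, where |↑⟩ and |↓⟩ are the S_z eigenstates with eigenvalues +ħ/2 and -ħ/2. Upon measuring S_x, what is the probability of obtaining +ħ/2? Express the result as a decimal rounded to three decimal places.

0.941

|+x⟩ = (|↑⟩ + |↓⟩)/√2, so ⟨+x|ψ⟩ = (-8) / (√2·√34).
P = |-8|² / 68 = 64/68.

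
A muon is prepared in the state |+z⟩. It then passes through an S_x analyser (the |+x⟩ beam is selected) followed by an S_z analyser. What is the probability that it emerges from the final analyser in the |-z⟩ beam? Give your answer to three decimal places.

First analyser (S_x): from |+z⟩, P(|+x⟩) = 1/2.
After stage 1 the state is |+x⟩; P(|-z⟩) = |⟨-z|+x⟩|² = 1/2.
Joint probability = 1/2 × 1/2 = 0.250.

0.250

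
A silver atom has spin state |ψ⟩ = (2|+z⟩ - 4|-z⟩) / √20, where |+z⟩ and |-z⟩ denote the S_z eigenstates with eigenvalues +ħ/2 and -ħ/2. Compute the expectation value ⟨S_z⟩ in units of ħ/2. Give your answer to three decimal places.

-0.600

⟨σ_z⟩ = |a|² - |b|² divided by |a|²+|b|², with a, b the |+z⟩, |-z⟩ amplitudes.
= (4 - 16)/20 = -12/20.
⟨S_z⟩ = (ħ/2)·⟨σ_z⟩.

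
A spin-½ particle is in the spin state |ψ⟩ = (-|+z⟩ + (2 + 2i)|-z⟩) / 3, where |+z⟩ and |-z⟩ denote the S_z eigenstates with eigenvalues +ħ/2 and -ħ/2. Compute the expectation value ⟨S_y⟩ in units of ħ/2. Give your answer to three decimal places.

-0.444

⟨σ_y⟩ = 2 Im(a* b)/(|a|²+|b|²) with a = -1, b = (2 + 2i).
a* b = (-2 - 2i), so ⟨σ_y⟩ = -4/9.
⟨S_y⟩ = (ħ/2)·⟨σ_y⟩.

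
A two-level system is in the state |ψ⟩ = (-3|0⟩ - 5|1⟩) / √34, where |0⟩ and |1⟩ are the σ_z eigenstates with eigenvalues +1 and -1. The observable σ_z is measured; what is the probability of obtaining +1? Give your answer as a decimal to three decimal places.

The +1 outcome corresponds to |0⟩. Its amplitude in |ψ⟩ is -3/√34.
P = |-3|² / 34 = 9/34.

0.265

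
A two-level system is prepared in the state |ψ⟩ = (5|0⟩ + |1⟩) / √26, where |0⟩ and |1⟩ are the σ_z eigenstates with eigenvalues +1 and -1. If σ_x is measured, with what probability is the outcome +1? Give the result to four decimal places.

|+x⟩ = (|0⟩ + |1⟩)/√2, so ⟨+x|ψ⟩ = (6) / (√2·√26).
P = |6|² / 52 = 36/52.

0.6923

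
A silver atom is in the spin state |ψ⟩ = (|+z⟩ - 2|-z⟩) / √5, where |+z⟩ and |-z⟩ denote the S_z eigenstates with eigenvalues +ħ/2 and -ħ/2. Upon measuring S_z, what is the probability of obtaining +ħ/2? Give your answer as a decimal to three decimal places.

0.200

The +ħ/2 outcome corresponds to |+z⟩. Its amplitude in |ψ⟩ is 1/√5.
P = |1|² / 5 = 1/5.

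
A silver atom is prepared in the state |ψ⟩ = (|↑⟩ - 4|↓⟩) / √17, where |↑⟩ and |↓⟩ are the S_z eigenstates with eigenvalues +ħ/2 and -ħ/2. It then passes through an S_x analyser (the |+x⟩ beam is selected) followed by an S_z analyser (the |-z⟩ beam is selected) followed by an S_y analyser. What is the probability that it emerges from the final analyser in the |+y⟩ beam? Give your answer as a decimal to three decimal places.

First analyser (S_x): P(|+x⟩) = |⟨+x|ψ⟩|² = 9/34.
After stage 1 the state is |+x⟩; P(|-z⟩) = |⟨-z|+x⟩|² = 1/2.
After stage 2 the state is |-z⟩; P(|+y⟩) = |⟨+y|-z⟩|² = 1/2.
Joint probability = 9/34 × 1/2 × 1/2 = 0.066.

0.066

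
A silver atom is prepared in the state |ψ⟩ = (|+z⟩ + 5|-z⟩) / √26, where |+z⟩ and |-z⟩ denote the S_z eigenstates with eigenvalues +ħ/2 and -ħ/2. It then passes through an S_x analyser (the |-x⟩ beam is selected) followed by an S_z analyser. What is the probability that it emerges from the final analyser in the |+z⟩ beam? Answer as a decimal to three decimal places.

0.154

First analyser (S_x): P(|-x⟩) = |⟨-x|ψ⟩|² = 16/52.
After stage 1 the state is |-x⟩; P(|+z⟩) = |⟨+z|-x⟩|² = 1/2.
Joint probability = 16/52 × 1/2 = 0.154.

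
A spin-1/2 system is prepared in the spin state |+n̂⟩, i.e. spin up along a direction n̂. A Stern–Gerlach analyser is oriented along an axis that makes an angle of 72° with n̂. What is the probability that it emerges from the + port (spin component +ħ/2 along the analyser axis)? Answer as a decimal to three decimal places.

0.655

For spin-½, the probability of finding spin-up along an axis at angle θ to the initial spin direction is cos²(θ/2); spin-down is sin²(θ/2).
θ = 72°, so P = cos²(36°) ≈ 0.655.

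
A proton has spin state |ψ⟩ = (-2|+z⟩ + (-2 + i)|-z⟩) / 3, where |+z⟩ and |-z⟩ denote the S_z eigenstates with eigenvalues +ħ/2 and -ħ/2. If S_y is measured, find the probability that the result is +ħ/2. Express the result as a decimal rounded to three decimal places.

|+y⟩ = (|+z⟩ + i|-z⟩)/√2, so ⟨+y|ψ⟩ = (-1 + 2i) / (√2·3).
P = |-1 + 2i|² / 18 = 5/18.

0.278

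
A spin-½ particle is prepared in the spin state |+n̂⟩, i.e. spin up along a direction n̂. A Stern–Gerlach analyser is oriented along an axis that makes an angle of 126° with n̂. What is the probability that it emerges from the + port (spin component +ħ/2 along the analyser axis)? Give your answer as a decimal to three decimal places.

0.206

For spin-½, the probability of finding spin-up along an axis at angle θ to the initial spin direction is cos²(θ/2); spin-down is sin²(θ/2).
θ = 126°, so P = cos²(63°) ≈ 0.206.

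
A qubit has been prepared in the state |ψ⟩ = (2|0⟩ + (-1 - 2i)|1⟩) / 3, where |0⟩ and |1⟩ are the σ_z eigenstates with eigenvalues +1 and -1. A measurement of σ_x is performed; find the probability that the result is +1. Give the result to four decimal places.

0.2778

|+x⟩ = (|0⟩ + |1⟩)/√2, so ⟨+x|ψ⟩ = (1 - 2i) / (√2·3).
P = |1 - 2i|² / 18 = 5/18.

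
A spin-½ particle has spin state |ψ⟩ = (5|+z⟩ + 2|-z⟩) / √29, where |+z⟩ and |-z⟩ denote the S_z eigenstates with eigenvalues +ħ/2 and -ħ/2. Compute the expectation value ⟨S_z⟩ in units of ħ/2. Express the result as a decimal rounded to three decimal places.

⟨σ_z⟩ = |a|² - |b|² divided by |a|²+|b|², with a, b the |+z⟩, |-z⟩ amplitudes.
= (25 - 4)/29 = 21/29.
⟨S_z⟩ = (ħ/2)·⟨σ_z⟩.

0.724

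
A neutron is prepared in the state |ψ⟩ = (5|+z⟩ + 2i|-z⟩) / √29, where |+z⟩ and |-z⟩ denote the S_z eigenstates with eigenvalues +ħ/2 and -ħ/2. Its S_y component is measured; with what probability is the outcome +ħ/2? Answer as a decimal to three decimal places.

|+y⟩ = (|+z⟩ + i|-z⟩)/√2, so ⟨+y|ψ⟩ = (7) / (√2·√29).
P = |7|² / 58 = 49/58.

0.845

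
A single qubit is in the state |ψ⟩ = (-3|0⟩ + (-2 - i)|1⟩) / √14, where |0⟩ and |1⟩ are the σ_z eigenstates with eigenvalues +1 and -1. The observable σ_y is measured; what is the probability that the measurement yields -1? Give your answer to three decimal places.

|-y⟩ = (|0⟩ - i|1⟩)/√2, so ⟨-y|ψ⟩ = (-2 - 2i) / (√2·√14).
P = |-2 - 2i|² / 28 = 8/28.

0.286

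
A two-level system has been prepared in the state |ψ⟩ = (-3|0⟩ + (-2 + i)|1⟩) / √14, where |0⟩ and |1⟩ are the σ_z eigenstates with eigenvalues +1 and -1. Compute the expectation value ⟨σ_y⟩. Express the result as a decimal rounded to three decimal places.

-0.429

⟨σ_y⟩ = 2 Im(a* b)/(|a|²+|b|²) with a = -3, b = (-2 + i).
a* b = (6 - 3i), so ⟨σ_y⟩ = -6/14.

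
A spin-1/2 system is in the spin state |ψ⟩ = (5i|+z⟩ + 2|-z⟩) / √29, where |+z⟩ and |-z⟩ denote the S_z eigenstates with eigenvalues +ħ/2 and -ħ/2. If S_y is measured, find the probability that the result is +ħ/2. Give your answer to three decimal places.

|+y⟩ = (|+z⟩ + i|-z⟩)/√2, so ⟨+y|ψ⟩ = (3i) / (√2·√29).
P = |3i|² / 58 = 9/58.

0.155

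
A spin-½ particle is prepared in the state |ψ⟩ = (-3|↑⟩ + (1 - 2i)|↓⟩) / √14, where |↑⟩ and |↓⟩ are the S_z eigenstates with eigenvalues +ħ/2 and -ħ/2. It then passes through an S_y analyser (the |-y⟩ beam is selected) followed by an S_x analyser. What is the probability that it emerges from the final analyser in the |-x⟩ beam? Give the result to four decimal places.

0.0357

First analyser (S_y): P(|-y⟩) = |⟨-y|ψ⟩|² = 2/28.
After stage 1 the state is |-y⟩; P(|-x⟩) = |⟨-x|-y⟩|² = 1/2.
Joint probability = 2/28 × 1/2 = 0.0357.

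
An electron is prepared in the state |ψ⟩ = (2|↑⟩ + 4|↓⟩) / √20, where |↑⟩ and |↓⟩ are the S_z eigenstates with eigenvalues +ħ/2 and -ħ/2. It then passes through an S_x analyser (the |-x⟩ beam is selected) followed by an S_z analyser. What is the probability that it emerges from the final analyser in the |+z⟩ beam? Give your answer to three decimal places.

First analyser (S_x): P(|-x⟩) = |⟨-x|ψ⟩|² = 4/40.
After stage 1 the state is |-x⟩; P(|+z⟩) = |⟨+z|-x⟩|² = 1/2.
Joint probability = 4/40 × 1/2 = 0.050.

0.050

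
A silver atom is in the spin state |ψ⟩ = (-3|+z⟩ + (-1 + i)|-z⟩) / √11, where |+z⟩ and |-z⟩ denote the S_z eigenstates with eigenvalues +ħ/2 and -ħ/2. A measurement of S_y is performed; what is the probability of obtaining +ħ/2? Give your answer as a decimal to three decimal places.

0.227

|+y⟩ = (|+z⟩ + i|-z⟩)/√2, so ⟨+y|ψ⟩ = (-2 + i) / (√2·√11).
P = |-2 + i|² / 22 = 5/22.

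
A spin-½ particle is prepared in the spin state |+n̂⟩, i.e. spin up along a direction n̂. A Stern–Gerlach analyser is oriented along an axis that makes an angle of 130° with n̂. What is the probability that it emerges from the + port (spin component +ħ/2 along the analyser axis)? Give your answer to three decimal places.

0.179

For spin-½, the probability of finding spin-up along an axis at angle θ to the initial spin direction is cos²(θ/2); spin-down is sin²(θ/2).
θ = 130°, so P = cos²(65°) ≈ 0.179.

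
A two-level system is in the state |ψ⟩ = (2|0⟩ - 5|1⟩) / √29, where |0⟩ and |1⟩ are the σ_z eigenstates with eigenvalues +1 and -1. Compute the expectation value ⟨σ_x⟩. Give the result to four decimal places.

⟨σ_x⟩ = 2 Re(a* b)/(|a|²+|b|²) with a = 2, b = -5.
a* b = -10, so ⟨σ_x⟩ = -20/29.

-0.6897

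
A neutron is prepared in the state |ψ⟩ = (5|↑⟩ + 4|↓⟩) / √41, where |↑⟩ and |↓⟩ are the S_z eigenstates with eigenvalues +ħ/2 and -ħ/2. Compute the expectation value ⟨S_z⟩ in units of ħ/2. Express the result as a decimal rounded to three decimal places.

0.220

⟨σ_z⟩ = |a|² - |b|² divided by |a|²+|b|², with a, b the |↑⟩, |↓⟩ amplitudes.
= (25 - 16)/41 = 9/41.
⟨S_z⟩ = (ħ/2)·⟨σ_z⟩.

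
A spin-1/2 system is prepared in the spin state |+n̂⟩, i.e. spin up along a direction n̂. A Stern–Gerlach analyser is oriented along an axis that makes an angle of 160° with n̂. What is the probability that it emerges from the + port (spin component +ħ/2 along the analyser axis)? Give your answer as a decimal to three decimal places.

For spin-½, the probability of finding spin-up along an axis at angle θ to the initial spin direction is cos²(θ/2); spin-down is sin²(θ/2).
θ = 160°, so P = cos²(80°) ≈ 0.030.

0.030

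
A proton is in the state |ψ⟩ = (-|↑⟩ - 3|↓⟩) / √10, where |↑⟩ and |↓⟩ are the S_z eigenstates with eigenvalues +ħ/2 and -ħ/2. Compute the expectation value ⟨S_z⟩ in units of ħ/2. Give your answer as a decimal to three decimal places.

-0.800

⟨σ_z⟩ = |a|² - |b|² divided by |a|²+|b|², with a, b the |↑⟩, |↓⟩ amplitudes.
= (1 - 9)/10 = -8/10.
⟨S_z⟩ = (ħ/2)·⟨σ_z⟩.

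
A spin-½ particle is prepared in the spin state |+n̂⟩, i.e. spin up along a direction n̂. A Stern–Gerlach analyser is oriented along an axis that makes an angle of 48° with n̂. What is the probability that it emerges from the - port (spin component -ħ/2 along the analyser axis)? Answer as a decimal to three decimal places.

For spin-½, the probability of finding spin-up along an axis at angle θ to the initial spin direction is cos²(θ/2); spin-down is sin²(θ/2).
θ = 48°, so P = sin²(24°) ≈ 0.165.

0.165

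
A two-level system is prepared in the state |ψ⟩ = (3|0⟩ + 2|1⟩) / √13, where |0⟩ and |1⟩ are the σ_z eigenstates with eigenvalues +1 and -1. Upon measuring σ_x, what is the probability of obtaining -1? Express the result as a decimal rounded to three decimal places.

|-x⟩ = (|0⟩ - |1⟩)/√2, so ⟨-x|ψ⟩ = (1) / (√2·√13).
P = |1|² / 26 = 1/26.

0.038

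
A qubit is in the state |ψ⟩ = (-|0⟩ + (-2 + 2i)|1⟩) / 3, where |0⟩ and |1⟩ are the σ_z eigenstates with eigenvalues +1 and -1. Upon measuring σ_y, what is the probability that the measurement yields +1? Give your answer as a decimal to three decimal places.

0.278

|+y⟩ = (|0⟩ + i|1⟩)/√2, so ⟨+y|ψ⟩ = (1 + 2i) / (√2·3).
P = |1 + 2i|² / 18 = 5/18.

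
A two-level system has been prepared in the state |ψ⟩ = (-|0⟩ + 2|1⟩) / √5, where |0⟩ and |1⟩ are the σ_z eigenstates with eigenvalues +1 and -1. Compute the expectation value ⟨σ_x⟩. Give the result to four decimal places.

⟨σ_x⟩ = 2 Re(a* b)/(|a|²+|b|²) with a = -1, b = 2.
a* b = -2, so ⟨σ_x⟩ = -4/5.

-0.8000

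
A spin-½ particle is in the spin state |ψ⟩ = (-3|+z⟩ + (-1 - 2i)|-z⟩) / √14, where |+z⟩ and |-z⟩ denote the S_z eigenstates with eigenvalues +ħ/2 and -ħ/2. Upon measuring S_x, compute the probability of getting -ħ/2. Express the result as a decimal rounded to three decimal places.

0.286

|-x⟩ = (|+z⟩ - |-z⟩)/√2, so ⟨-x|ψ⟩ = (-2 + 2i) / (√2·√14).
P = |-2 + 2i|² / 28 = 8/28.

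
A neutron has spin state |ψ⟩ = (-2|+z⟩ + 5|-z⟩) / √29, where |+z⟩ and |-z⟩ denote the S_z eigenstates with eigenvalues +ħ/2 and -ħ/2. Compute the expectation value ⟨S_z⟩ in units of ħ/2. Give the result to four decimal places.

-0.7241

⟨σ_z⟩ = |a|² - |b|² divided by |a|²+|b|², with a, b the |+z⟩, |-z⟩ amplitudes.
= (4 - 25)/29 = -21/29.
⟨S_z⟩ = (ħ/2)·⟨σ_z⟩.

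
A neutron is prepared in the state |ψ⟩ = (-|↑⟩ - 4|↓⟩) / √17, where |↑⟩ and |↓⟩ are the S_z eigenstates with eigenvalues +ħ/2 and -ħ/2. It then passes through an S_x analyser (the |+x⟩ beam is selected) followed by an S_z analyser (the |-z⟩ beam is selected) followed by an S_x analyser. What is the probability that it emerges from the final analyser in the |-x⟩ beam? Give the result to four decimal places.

0.1838

First analyser (S_x): P(|+x⟩) = |⟨+x|ψ⟩|² = 25/34.
After stage 1 the state is |+x⟩; P(|-z⟩) = |⟨-z|+x⟩|² = 1/2.
After stage 2 the state is |-z⟩; P(|-x⟩) = |⟨-x|-z⟩|² = 1/2.
Joint probability = 25/34 × 1/2 × 1/2 = 0.1838.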